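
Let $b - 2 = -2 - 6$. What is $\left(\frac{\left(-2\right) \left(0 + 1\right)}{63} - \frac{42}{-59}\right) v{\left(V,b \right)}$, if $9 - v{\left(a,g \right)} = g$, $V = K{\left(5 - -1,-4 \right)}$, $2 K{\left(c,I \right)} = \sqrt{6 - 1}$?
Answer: $\frac{12640}{1239} \approx 10.202$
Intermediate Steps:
$b = -6$ ($b = 2 - 8 = -6$)
$K{\left(c,I \right)} = \frac{\sqrt{5}}{2}$ ($K{\left(c,I \right)} = \frac{\sqrt{6 - 1}}{2} = \frac{\sqrt{5}}{2}$)
$V = \frac{\sqrt{5}}{2} \approx 1.118$
$v{\left(a,g \right)} = 9 - g$
$\left(\frac{\left(-2\right) \left(0 + 1\right)}{63} - \frac{42}{-59}\right) v{\left(V,b \right)} = \left(\frac{\left(-2\right) \left(0 + 1\right)}{63} - \frac{42}{-59}\right) \left(9 - -6\right) = \left(\left(-2\right) 1 \cdot \frac{1}{63} - - \frac{42}{59}\right) \left(9 + 6\right) = \left(\left(-2\right) \frac{1}{63} + \frac{42}{59}\right) 15 = \left(- \frac{2}{63} + \frac{42}{59}\right) 15 = \frac{2528}{3717} \cdot 15 = \frac{12640}{1239}$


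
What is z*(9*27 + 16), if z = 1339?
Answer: 346801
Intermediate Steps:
z*(9*27 + 16) = 1339*(9*27 + 16) = 1339*(243 + 16) = 1339*259 = 346801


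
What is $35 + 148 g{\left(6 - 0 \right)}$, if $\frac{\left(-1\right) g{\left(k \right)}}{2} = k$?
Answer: $-1741$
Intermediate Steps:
$g{\left(k \right)} = - 2 k$
$35 + 148 g{\left(6 - 0 \right)} = 35 + 148 \left(- 2 \left(6 - 0\right)\right) = 35 + 148 \left(- 2 \left(6 + 0\right)\right) = 35 + 148 \left(\left(-2\right) 6\right) = 35 + 148 \left(-12\right) = 35 - 1776 = -1741$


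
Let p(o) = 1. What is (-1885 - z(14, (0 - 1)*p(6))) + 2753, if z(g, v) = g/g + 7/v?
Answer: 874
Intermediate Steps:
z(g, v) = 1 + 7/v
(-1885 - z(14, (0 - 1)*p(6))) + 2753 = (-1885 - (7 + (0 - 1)*1)/((0 - 1)*1)) + 2753 = (-1885 - (7 - 1*1)/((-1*1))) + 2753 = (-1885 - (7 - 1)/(-1)) + 2753 = (-1885 - (-1)*6) + 2753 = (-1885 - 1*(-6)) + 2753 = (-1885 + 6) + 2753 = -1879 + 2753 = 874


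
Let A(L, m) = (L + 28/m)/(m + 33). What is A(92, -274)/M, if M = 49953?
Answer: -12590/1649298201 ≈ -7.6336e-6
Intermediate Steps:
A(L, m) = (L + 28/m)/(33 + m)
A(92, -274)/M = ((28 + 92*(-274))/((-274)*(33 - 274)))/49953 = -1/274*(28 - 25208)/(-241)*(1/49953) = -1/274*(-1/241)*(-25180)*(1/49953) = -12590/33017*1/49953 = -12590/1649298201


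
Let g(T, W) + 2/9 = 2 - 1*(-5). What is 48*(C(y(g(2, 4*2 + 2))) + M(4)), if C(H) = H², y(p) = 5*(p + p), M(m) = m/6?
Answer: 5954464/27 ≈ 2.2054e+5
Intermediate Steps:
M(m) = m/6 (M(m) = m*(⅙) = m/6)
g(T, W) = 61/9 (g(T, W) = -2/9 + (2 - 1*(-5)) = -2/9 + (2 + 5) = -2/9 + 7 = 61/9)
y(p) = 10*p (y(p) = 5*(2*p) = 10*p)
48*(C(y(g(2, 4*2 + 2))) + M(4)) = 48*((10*(61/9))² + (⅙)*4) = 48*((610/9)² + ⅔) = 48*(372100/81 + ⅔) = 48*(372154/81) = 5954464/27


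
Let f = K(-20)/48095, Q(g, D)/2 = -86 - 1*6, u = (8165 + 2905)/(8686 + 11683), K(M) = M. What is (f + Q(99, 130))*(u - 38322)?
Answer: 1381530396985200/195929411 ≈ 7.0512e+6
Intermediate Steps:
u = 11070/20369 ≈ 0.54347
Q(g, D) = -184 (Q(g, D) = 2*(-86 - 1*6) = 2*(-86 - 6) = 2*(-92) = -184)
f = -4/9619 (f = -20/48095 = -20*1/48095 = -4/9619 ≈ -0.00041584)
(f + Q(99, 130))*(u - 38322) = (-4/9619 - 184)*(11070/20369 - 38322) = -1769900/9619*(-780569748/20369) = 1381530396985200/195929411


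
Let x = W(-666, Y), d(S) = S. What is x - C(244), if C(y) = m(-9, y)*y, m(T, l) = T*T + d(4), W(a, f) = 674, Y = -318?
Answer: -20066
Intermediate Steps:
m(T, l) = 4 + T² (m(T, l) = T*T + 4 = T² + 4 = 4 + T²)
x = 674
C(y) = 85*y (C(y) = (4 + (-9)²)*y = (4 + 81)*y = 85*y)
x - C(244) = 674 - 85*244 = 674 - 1*20740 = 674 - 20740 = -20066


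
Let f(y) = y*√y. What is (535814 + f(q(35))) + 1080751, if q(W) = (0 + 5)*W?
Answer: 1616565 + 875*√7 ≈ 1.6189e+6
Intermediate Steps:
q(W) = 5*W
f(y) = y^(3/2)
(535814 + f(q(35))) + 1080751 = (535814 + (5*35)^(3/2)) + 1080751 = (535814 + 175^(3/2)) + 1080751 = (535814 + 875*√7) + 1080751 = 1616565 + 875*√7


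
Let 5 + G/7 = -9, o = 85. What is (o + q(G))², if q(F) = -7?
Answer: 6084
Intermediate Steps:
G = -98 (G = -35 + 7*(-9) = -35 - 63 = -98)
(o + q(G))² = (85 - 7)² = 78² = 6084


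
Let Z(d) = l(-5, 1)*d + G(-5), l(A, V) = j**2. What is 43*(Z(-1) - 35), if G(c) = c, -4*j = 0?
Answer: -1720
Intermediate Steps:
j = 0 (j = -1/4*0 = 0)
l(A, V) = 0 (l(A, V) = 0**2 = 0)
Z(d) = -5 (Z(d) = 0*d - 5 = 0 - 5 = -5)
43*(Z(-1) - 35) = 43*(-5 - 35) = 43*(-40) = -1720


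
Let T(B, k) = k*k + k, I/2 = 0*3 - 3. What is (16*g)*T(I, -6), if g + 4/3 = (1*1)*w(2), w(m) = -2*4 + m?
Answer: -3520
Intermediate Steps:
I = -6 (I = 2*(0*3 - 3) = 2*(0 - 3) = 2*(-3) = -6)
w(m) = -8 + m
T(B, k) = k + k² (T(B, k) = k² + k = k + k²)
g = -22/3 (g = -4/3 + (1*1)*(-8 + 2) = -4/3 + 1*(-6) = -4/3 - 6 = -22/3 ≈ -7.3333)
(16*g)*T(I, -6) = (16*(-22/3))*(-6*(1 - 6)) = -(-704)*(-5) = -352/3*30 = -3520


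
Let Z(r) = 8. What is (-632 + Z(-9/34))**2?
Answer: 389376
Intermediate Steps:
(-632 + Z(-9/34))**2 = (-632 + 8)**2 = (-624)**2 = 389376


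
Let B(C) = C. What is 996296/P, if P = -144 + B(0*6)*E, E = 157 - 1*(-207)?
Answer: -124537/18 ≈ -6918.7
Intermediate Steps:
E = 364 (E = 157 + 207 = 364)
P = -144 (P = -144 + (0*6)*364 = -144 + 0*364 = -144 + 0 = -144)
996296/P = 996296/(-144) = 996296*(-1/144) = -124537/18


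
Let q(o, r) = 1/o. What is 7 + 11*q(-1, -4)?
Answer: -4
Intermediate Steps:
7 + 11*q(-1, -4) = 7 + 11/(-1) = 7 + 11*(-1) = 7 - 11 = -4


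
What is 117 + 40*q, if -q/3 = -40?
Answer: 4917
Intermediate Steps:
q = 120 (q = -3*(-40) = 120)
117 + 40*q = 117 + 40*120 = 117 + 4800 = 4917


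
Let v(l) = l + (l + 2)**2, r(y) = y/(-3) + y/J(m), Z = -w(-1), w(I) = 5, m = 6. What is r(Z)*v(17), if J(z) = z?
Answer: 315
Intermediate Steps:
Z = -5 (Z = -1*5 = -5)
r(y) = -y/6 (r(y) = y/(-3) + y/6 = y*(-1/3) + y*(1/6) = -y/3 + y/6 = -y/6)
v(l) = l + (2 + l)**2
r(Z)*v(17) = (-1/6*(-5))*(17 + (2 + 17)**2) = 5*(17 + 19**2)/6 = 5*(17 + 361)/6 = (5/6)*378 = 315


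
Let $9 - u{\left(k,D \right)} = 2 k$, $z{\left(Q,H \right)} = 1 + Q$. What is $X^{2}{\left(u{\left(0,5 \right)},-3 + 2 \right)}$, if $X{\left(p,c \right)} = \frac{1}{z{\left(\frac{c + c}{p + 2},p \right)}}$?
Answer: $\frac{121}{81} \approx 1.4938$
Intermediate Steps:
$u{\left(k,D \right)} = 9 - 2 k$
$X{\left(p,c \right)} = \frac{1}{1 + \frac{2 c}{2 + p}}$ ($X{\left(p,c \right)} = \frac{1}{1 + \frac{c + c}{p + 2}} = \frac{1}{1 + \frac{2 c}{2 + p}}$)
$X^{2}{\left(u{\left(0,5 \right)},-3 + 2 \right)} = \left(\frac{2 + \left(9 - 0\right)}{2 + \left(9 - 0\right) + 2 \left(-3 + 2\right)}\right)^{2} = \left(\frac{2 + \left(9 + 0\right)}{2 + \left(9 + 0\right) + 2 \left(-1\right)}\right)^{2} = \left(\frac{2 + 9}{2 + 9 - 2}\right)^{2} = \left(\frac{1}{9} \cdot 11\right)^{2} = \left(\frac{11}{9}\right)^{2} = \frac{121}{81}$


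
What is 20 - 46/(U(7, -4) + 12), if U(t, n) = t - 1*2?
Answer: 294/17 ≈ 17.294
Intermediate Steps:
U(t, n) = -2 + t (U(t, n) = t - 2 = -2 + t)
20 - 46/(U(7, -4) + 12) = 20 - 46/((-2 + 7) + 12) = 20 - 46/(5 + 12) = 20 - 46/17 = 294/17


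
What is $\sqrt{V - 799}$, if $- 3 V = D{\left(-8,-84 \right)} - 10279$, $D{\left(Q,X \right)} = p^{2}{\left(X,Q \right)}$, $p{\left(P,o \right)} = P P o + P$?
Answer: $\frac{i \sqrt{9587577426}}{3} \approx 32639.0 i$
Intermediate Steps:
$p{\left(P,o \right)} = P + o P^{2}$ ($p{\left(P,o \right)} = P^{2} o + P = o P^{2} + P = P + o P^{2}$)
$D{\left(Q,X \right)} = X^{2} \left(1 + Q X\right)^{2}$ ($D{\left(Q,X \right)} = \left(X \left(1 + X Q\right)\right)^{2} = \left(X \left(1 + Q X\right)\right)^{2} = X^{2} \left(1 + Q X\right)^{2}$)
$V = - \frac{3195856745}{3}$ ($V = - \frac{\left(-84\right)^{2} \left(1 - -672\right)^{2} - 10279}{3} = - \frac{7056 \left(1 + 672\right)^{2} - 10279}{3} = - \frac{7056 \cdot 673^{2} - 10279}{3} = - \frac{7056 \cdot 452929 - 10279}{3} = - \frac{3195867024 - 10279}{3} = \left(- \frac{1}{3}\right) 3195856745 = - \frac{3195856745}{3} \approx -1.0653 \cdot 10^{9}$)
$\sqrt{V - 799} = \sqrt{- \frac{3195856745}{3} - 799} = \sqrt{- \frac{3195859142}{3}} = \frac{i \sqrt{9587577426}}{3}$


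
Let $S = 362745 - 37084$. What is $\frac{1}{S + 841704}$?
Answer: $\frac{1}{1167365} \approx 8.5663 \cdot 10^{-7}$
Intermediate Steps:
$S = 325661$ ($S = 362745 - 37084 = 325661$)
$\frac{1}{S + 841704} = \frac{1}{325661 + 841704} = \frac{1}{1167365}$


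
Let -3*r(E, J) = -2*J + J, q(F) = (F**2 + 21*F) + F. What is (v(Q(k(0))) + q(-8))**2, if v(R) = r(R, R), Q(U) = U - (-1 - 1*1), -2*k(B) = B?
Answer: 111556/9 ≈ 12395.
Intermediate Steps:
k(B) = -B/2
Q(U) = 2 + U (Q(U) = U - (-1 - 1) = U - 1*(-2) = U + 2 = 2 + U)
q(F) = F**2 + 22*F
r(E, J) = J/3 (r(E, J) = -(-2*J + J)/3 = -(-1)*J/3 = J/3)
v(R) = R/3
(v(Q(k(0))) + q(-8))**2 = ((2 - 1/2*0)/3 - 8*(22 - 8))**2 = ((2 + 0)/3 - 8*14)**2 = ((1/3)*2 - 112)**2 = (2/3 - 112)**2 = (-334/3)**2 = 111556/9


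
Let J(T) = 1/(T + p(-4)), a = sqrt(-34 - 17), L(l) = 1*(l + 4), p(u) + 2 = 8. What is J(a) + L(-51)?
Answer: (-47*sqrt(51) + 281*I)/(sqrt(51) - 6*I) ≈ -46.931 - 0.082085*I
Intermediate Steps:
p(u) = 6 (p(u) = -2 + 8 = 6)
L(l) = 4 + l (L(l) = 1*(4 + l) = 4 + l)
a = I*sqrt(51) (a = sqrt(-51) = I*sqrt(51) ≈ 7.1414*I)
J(T) = 1/(6 + T) (J(T) = 1/(T + 6) = 1/(6 + T))
J(a) + L(-51) = 1/(6 + I*sqrt(51)) + (4 - 51) = 1/(6 + I*sqrt(51)) - 47 = -47 + 1/(6 + I*sqrt(51))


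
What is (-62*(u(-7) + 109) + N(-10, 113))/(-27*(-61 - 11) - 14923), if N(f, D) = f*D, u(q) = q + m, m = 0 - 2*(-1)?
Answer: 7578/12979 ≈ 0.58387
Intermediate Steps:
m = 2 (m = 0 + 2 = 2)
u(q) = 2 + q (u(q) = q + 2 = 2 + q)
N(f, D) = D*f
(-62*(u(-7) + 109) + N(-10, 113))/(-27*(-61 - 11) - 14923) = (-62*((2 - 7) + 109) + 113*(-10))/(-27*(-61 - 11) - 14923) = (-62*(-5 + 109) - 1130)/(-27*(-72) - 14923) = (-62*104 - 1130)/(1944 - 14923) = (-6448 - 1130)/(-12979) = -7578*(-1/12979) = 7578/12979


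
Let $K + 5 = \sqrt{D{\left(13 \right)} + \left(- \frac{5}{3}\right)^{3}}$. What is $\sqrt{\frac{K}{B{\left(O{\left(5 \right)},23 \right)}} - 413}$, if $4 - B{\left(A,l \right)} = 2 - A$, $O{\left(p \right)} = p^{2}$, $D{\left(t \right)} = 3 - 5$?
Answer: $\frac{\sqrt{-301212 + 3 i \sqrt{537}}}{27} \approx 0.0023457 + 20.327 i$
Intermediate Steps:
$D{\left(t \right)} = -2$
$B{\left(A,l \right)} = 2 + A$ ($B{\left(A,l \right)} = 4 - \left(2 - A\right) = 4 + \left(-2 + A\right) = 2 + A$)
$K = -5 + \frac{i \sqrt{537}}{9}$ ($K = -5 + \sqrt{-2 + \left(- \frac{5}{3}\right)^{3}} = -5 + \sqrt{-2 - \frac{125}{27}} = -5 + \sqrt{- \frac{179}{27}} = -5 + \frac{i \sqrt{537}}{9} \approx -5.0 + 2.5748 i$)
$\sqrt{\frac{K}{B{\left(O{\left(5 \right)},23 \right)}} - 413} = \sqrt{\frac{-5 + \frac{i \sqrt{537}}{9}}{2 + 5^{2}} - 413} = \sqrt{\frac{-5 + \frac{i \sqrt{537}}{9}}{2 + 25} - 413} = \sqrt{\frac{-5 + \frac{i \sqrt{537}}{9}}{27} - 413} = \sqrt{\left(-5 + \frac{i \sqrt{537}}{9}\right) \frac{1}{27} - 413} = \sqrt{\left(- \frac{5}{27} + \frac{i \sqrt{537}}{243}\right) - 413} = \sqrt{- \frac{11156}{27} + \frac{i \sqrt{537}}{243}}$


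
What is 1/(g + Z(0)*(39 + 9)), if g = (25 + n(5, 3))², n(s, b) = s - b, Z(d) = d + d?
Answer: 1/729 ≈ 0.0013717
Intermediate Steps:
Z(d) = 2*d
g = 729 (g = (25 + (5 - 1*3))² = (25 + (5 - 3))² = (25 + 2)² = 27² = 729)
1/(g + Z(0)*(39 + 9)) = 1/(729 + (2*0)*(39 + 9)) = 1/(729 + 0*48) = 1/(729 + 0) = 1/729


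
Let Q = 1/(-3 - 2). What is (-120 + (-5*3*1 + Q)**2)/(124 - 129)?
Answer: -2776/125 ≈ -22.208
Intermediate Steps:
Q = -1/5 (Q = 1/(-5) = -1/5 ≈ -0.20000)
(-120 + (-5*3*1 + Q)**2)/(124 - 129) = (-120 + (-5*3*1 - 1/5)**2)/(124 - 129) = (-120 + (-15*1 - 1/5)**2)/(-5) = (-120 + (-15 - 1/5)**2)*(-1/5) = (-120 + (-76/5)**2)*(-1/5) = (-120 + 5776/25)*(-1/5) = (2776/25)*(-1/5) = -2776/125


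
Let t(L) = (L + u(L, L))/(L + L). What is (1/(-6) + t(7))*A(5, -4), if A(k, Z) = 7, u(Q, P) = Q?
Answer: 35/6 ≈ 5.8333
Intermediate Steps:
t(L) = 1 (t(L) = (L + L)/(L + L) = (2*L)/((2*L)) = (2*L)*(1/(2*L)) = 1)
(1/(-6) + t(7))*A(5, -4) = (1/(-6) + 1)*7 = (-⅙ + 1)*7 = (⅚)*7 = 35/6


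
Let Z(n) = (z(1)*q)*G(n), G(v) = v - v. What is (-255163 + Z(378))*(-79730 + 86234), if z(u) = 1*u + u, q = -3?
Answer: -1659580152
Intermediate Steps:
G(v) = 0
z(u) = 2*u (z(u) = u + u = 2*u)
Z(n) = 0 (Z(n) = ((2*1)*(-3))*0 = (2*(-3))*0 = -6*0 = 0)
(-255163 + Z(378))*(-79730 + 86234) = (-255163 + 0)*(-79730 + 86234) = -255163*6504 = -1659580152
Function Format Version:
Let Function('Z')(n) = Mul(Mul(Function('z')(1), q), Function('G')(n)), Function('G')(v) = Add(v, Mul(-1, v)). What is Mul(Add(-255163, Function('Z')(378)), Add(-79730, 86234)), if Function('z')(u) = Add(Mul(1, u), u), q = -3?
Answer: -1659580152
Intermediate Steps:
Function('G')(v) = 0
Function('z')(u) = Mul(2, u) (Function('z')(u) = Add(u, u) = Mul(2, u))
Function('Z')(n) = 0 (Function('Z')(n) = Mul(Mul(Mul(2, 1), -3), 0) = Mul(Mul(2, -3), 0) = Mul(-6, 0) = 0)
Mul(Add(-255163, Function('Z')(378)), Add(-79730, 86234)) = Mul(Add(-255163, 0), Add(-79730, 86234)) = Mul(-255163, 6504) = -1659580152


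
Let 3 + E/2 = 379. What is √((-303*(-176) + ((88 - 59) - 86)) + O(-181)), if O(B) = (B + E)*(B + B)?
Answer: I*√153431 ≈ 391.7*I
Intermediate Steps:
E = 752 (E = -6 + 2*379 = -6 + 758 = 752)
O(B) = 2*B*(752 + B) (O(B) = (B + 752)*(B + B) = (752 + B)*(2*B) = 2*B*(752 + B))
√((-303*(-176) + ((88 - 59) - 86)) + O(-181)) = √((-303*(-176) + ((88 - 59) - 86)) + 2*(-181)*(752 - 181)) = √((53328 + (29 - 86)) + 2*(-181)*571) = √((53328 - 57) - 206702) = √(53271 - 206702) = √(-153431) = I*√153431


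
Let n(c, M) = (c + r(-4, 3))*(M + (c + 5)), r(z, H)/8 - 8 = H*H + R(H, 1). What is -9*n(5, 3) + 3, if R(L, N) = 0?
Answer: -16494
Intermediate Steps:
r(z, H) = 64 + 8*H² (r(z, H) = 64 + 8*(H*H + 0) = 64 + 8*(H² + 0) = 64 + 8*H²)
n(c, M) = (136 + c)*(5 + M + c) (n(c, M) = (c + (64 + 8*3²))*(M + (c + 5)) = (c + (64 + 8*9))*(M + (5 + c)) = (c + (64 + 72))*(5 + M + c) = (c + 136)*(5 + M + c) = (136 + c)*(5 + M + c))
-9*n(5, 3) + 3 = -9*(680 + 5² + 136*3 + 141*5 + 3*5) + 3 = -9*(680 + 25 + 408 + 705 + 15) + 3 = -9*1833 + 3 = -16497 + 3 = -16494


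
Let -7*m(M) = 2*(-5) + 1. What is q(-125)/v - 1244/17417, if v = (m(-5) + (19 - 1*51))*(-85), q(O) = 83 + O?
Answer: -27854698/318295675 ≈ -0.087512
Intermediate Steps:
m(M) = 9/7 (m(M) = -(2*(-5) + 1)/7 = -(-10 + 1)/7 = -⅐*(-9) = 9/7)
v = 18275/7 (v = (9/7 + (19 - 1*51))*(-85) = (9/7 + (19 - 51))*(-85) = (9/7 - 32)*(-85) = -215/7*(-85) = 18275/7 ≈ 2610.7)
q(-125)/v - 1244/17417 = (83 - 125)/(18275/7) - 1244/17417 = -42*7/18275 - 1244*1/17417 = -294/18275 - 1244/17417 = -27854698/318295675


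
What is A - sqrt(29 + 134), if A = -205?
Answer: -205 - sqrt(163) ≈ -217.77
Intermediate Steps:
A - sqrt(29 + 134) = -205 - sqrt(29 + 134) = -205 - sqrt(163)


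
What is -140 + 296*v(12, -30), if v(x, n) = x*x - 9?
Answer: 39820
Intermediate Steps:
v(x, n) = -9 + x**2 (v(x, n) = x**2 - 9 = -9 + x**2)
-140 + 296*v(12, -30) = -140 + 296*(-9 + 12**2) = -140 + 296*(-9 + 144) = -140 + 296*135 = -140 + 39960 = 39820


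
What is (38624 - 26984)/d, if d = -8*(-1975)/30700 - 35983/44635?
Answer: -159502279800/3994451 ≈ -39931.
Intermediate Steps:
d = -3994451/13702945 (d = 15800*(1/30700) - 35983*1/44635 = 158/307 - 35983/44635 = -3994451/13702945 ≈ -0.29150)
(38624 - 26984)/d = (38624 - 26984)/(-3994451/13702945) = 11640*(-13702945/3994451) = -159502279800/3994451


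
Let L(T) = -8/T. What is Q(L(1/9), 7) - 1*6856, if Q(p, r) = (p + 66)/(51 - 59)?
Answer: -27421/4 ≈ -6855.3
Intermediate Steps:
Q(p, r) = -33/4 - p/8 (Q(p, r) = (66 + p)/(-8) = (66 + p)*(-⅛) = -33/4 - p/8)
Q(L(1/9), 7) - 1*6856 = (-33/4 - (-1)/(1/9)) - 1*6856 = (-33/4 - (-1)/⅑) - 6856 = (-33/4 - (-1)*9) - 6856 = (-33/4 - ⅛*(-72)) - 6856 = (-33/4 + 9) - 6856 = ¾ - 6856 = -27421/4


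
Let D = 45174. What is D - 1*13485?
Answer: 31689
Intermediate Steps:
D - 1*13485 = 45174 - 1*13485 = 45174 - 13485 = 31689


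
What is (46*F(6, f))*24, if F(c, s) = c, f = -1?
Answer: 6624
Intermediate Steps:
(46*F(6, f))*24 = (46*6)*24 = 276*24 = 6624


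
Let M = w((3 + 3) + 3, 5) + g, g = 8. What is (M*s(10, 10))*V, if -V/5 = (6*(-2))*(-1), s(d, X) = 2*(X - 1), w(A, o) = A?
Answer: -18360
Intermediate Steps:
s(d, X) = -2 + 2*X (s(d, X) = 2*(-1 + X) = -2 + 2*X)
M = 17 (M = ((3 + 3) + 3) + 8 = (6 + 3) + 8 = 9 + 8 = 17)
V = -60 (V = -5*6*(-2)*(-1) = -(-60)*(-1) = -5*12 = -60)
(M*s(10, 10))*V = (17*(-2 + 2*10))*(-60) = (17*(-2 + 20))*(-60) = (17*18)*(-60) = 306*(-60) = -18360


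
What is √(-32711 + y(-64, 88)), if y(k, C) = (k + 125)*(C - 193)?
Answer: 2*I*√9779 ≈ 197.78*I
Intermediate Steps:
y(k, C) = (-193 + C)*(125 + k) (y(k, C) = (125 + k)*(-193 + C) = (-193 + C)*(125 + k))
√(-32711 + y(-64, 88)) = √(-32711 + (-24125 - 193*(-64) + 125*88 + 88*(-64))) = √(-32711 + (-24125 + 12352 + 11000 - 5632)) = √(-32711 - 6405) = √(-39116) = 2*I*√9779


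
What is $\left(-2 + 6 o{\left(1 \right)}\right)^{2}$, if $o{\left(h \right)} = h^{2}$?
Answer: $16$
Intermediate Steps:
$\left(-2 + 6 o{\left(1 \right)}\right)^{2} = \left(-2 + 6 \cdot 1^{2}\right)^{2} = \left(-2 + 6 \cdot 1\right)^{2} = \left(-2 + 6\right)^{2} = 4^{2} = 16$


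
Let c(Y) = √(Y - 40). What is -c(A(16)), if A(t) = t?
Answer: -2*I*√6 ≈ -4.899*I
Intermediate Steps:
c(Y) = √(-40 + Y)
-c(A(16)) = -√(-40 + 16) = -√(-24) = -2*I*√6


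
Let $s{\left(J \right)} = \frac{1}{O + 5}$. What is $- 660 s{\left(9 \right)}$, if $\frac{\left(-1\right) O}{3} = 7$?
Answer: $\frac{165}{4} \approx 41.25$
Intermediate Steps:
$O = -21$ ($O = \left(-3\right) 7 = -21$)
$s{\left(J \right)} = - \frac{1}{16}$ ($s{\left(J \right)} = \frac{1}{-21 + 5} = \frac{1}{-16} = - \frac{1}{16}$)
$- 660 s{\left(9 \right)} = \left(-660\right) \left(- \frac{1}{16}\right) = \frac{165}{4}$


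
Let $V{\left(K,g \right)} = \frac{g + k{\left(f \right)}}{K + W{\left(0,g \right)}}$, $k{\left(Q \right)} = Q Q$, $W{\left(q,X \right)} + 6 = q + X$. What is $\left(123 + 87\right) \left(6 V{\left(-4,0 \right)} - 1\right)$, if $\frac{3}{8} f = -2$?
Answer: $-3794$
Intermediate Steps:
$W{\left(q,X \right)} = -6 + X + q$ ($W{\left(q,X \right)} = -6 + \left(q + X\right) = -6 + \left(X + q\right) = -6 + X + q$)
$f = - \frac{16}{3}$ ($f = \frac{8}{3} \left(-2\right) = - \frac{16}{3} \approx -5.3333$)
$k{\left(Q \right)} = Q^{2}$
$V{\left(K,g \right)} = \frac{\frac{256}{9} + g}{-6 + K + g}$ ($V{\left(K,g \right)} = \frac{g + \left(- \frac{16}{3}\right)^{2}}{K + \left(-6 + g + 0\right)} = \frac{g + \frac{256}{9}}{K + \left(-6 + g\right)} = \frac{\frac{256}{9} + g}{-6 + K + g}$)
$\left(123 + 87\right) \left(6 V{\left(-4,0 \right)} - 1\right) = \left(123 + 87\right) \left(6 \frac{\frac{256}{9} + 0}{-6 - 4 + 0} - 1\right) = 210 \left(6 \frac{1}{-10} \cdot \frac{256}{9} - 1\right) = 210 \left(6 \left(\left(- \frac{1}{10}\right) \frac{256}{9}\right) - 1\right) = 210 \left(6 \left(- \frac{128}{45}\right) - 1\right) = 210 \left(- \frac{256}{15} - 1\right) = 210 \left(- \frac{271}{15}\right) = -3794$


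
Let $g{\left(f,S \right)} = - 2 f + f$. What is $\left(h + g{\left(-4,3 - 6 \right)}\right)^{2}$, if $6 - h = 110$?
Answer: $10000$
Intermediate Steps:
$h = -104$ ($h = 6 - 110 = -104$)
$g{\left(f,S \right)} = - f$
$\left(h + g{\left(-4,3 - 6 \right)}\right)^{2} = \left(-104 - -4\right)^{2} = \left(-104 + 4\right)^{2} = \left(-100\right)^{2} = 10000$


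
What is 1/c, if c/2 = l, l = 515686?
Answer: 1/1031372 ≈ 9.6958e-7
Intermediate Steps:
c = 1031372 (c = 2*515686 = 1031372)
1/c = 1/1031372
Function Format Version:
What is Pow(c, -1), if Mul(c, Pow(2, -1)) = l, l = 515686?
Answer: Rational(1, 1031372) ≈ 9.6958e-7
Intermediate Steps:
c = 1031372 (c = Mul(2, 515686) = 1031372)
Pow(c, -1) = Pow(1031372, -1) = Rational(1, 1031372)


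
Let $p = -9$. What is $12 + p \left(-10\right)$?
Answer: $102$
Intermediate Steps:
$12 + p \left(-10\right) = 12 - -90 = 12 + 90 = 102$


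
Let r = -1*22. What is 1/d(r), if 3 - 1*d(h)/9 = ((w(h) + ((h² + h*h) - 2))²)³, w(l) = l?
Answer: -1/6369047315012911077 ≈ -1.5701e-19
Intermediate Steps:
r = -22
d(h) = 27 - 9*(-2 + h + 2*h²)⁶ (d(h) = 27 - 9*(h + ((h² + h*h) - 2))⁶ = 27 - 9*(h + ((h² + h²) - 2))⁶ = 27 - 9*(h + (2*h² - 2))⁶ = 27 - 9*(h + (-2 + 2*h²))⁶ = 27 - 9*(-2 + h + 2*h²)⁶)
1/d(r) = 1/(27 - 9*(-2 - 22 + 2*(-22)²)⁶) = 1/(27 - 9*(-2 - 22 + 2*484)⁶) = 1/(27 - 9*(-2 - 22 + 968)⁶) = 1/(27 - 9*944⁶) = 1/(27 - 9*707671923890323456) = 1/(27 - 6369047315012911104) = 1/(-6369047315012911077) = -1/6369047315012911077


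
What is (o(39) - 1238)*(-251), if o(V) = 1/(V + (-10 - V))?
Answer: 3107631/10 ≈ 3.1076e+5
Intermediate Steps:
o(V) = -1/10 (o(V) = 1/(-10) = -1/10)
(o(39) - 1238)*(-251) = (-1/10 - 1238)*(-251) = -12381/10*(-251) = 3107631/10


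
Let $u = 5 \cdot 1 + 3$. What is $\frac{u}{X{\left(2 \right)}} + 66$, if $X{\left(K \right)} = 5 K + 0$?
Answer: $\frac{334}{5} \approx 66.8$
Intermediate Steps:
$X{\left(K \right)} = 5 K$
$u = 8$ ($u = 5 + 3 = 8$)
$\frac{u}{X{\left(2 \right)}} + 66 = \frac{8}{5 \cdot 2} + 66 = \frac{8}{10} + 66 = 8 \cdot \frac{1}{10} + 66 = \frac{4}{5} + 66 = \frac{334}{5}$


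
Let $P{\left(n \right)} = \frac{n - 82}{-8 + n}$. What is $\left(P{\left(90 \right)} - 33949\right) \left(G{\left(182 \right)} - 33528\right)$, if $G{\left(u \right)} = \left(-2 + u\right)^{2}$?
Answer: $\frac{1570068840}{41} \approx 3.8294 \cdot 10^{7}$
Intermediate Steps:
$P{\left(n \right)} = \frac{-82 + n}{-8 + n}$
$\left(P{\left(90 \right)} - 33949\right) \left(G{\left(182 \right)} - 33528\right) = \left(\frac{-82 + 90}{-8 + 90} - 33949\right) \left(\left(-2 + 182\right)^{2} - 33528\right) = \left(\frac{1}{82} \cdot 8 - 33949\right) \left(180^{2} - 33528\right) = \left(\frac{1}{82} \cdot 8 - 33949\right) \left(32400 - 33528\right) = \left(\frac{4}{41} - 33949\right) \left(-1128\right) = \left(- \frac{1391905}{41}\right) \left(-1128\right) = \frac{1570068840}{41}$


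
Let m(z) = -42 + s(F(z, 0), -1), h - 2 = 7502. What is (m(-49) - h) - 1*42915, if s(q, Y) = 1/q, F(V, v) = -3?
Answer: -151384/3 ≈ -50461.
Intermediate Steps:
h = 7504 (h = 2 + 7502 = 7504)
m(z) = -127/3 (m(z) = -42 + 1/(-3) = -42 - 1/3 = -127/3)
(m(-49) - h) - 1*42915 = (-127/3 - 1*7504) - 1*42915 = (-127/3 - 7504) - 42915 = -22639/3 - 42915 = -151384/3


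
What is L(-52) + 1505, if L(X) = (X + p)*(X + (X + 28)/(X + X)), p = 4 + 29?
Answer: 32352/13 ≈ 2488.6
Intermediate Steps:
p = 33
L(X) = (33 + X)*(X + (28 + X)/(2*X)) (L(X) = (X + 33)*(X + (X + 28)/(X + X)) = (33 + X)*(X + (28 + X)/((2*X))) = (33 + X)*(X + (28 + X)*(1/(2*X))) = (33 + X)*(X + (28 + X)/(2*X)))
L(-52) + 1505 = (61/2 + (-52)**2 + 462/(-52) + (67/2)*(-52)) + 1505 = (61/2 + 2704 + 462*(-1/52) - 1742) + 1505 = (61/2 + 2704 - 231/26 - 1742) + 1505 = 12787/13 + 1505 = 32352/13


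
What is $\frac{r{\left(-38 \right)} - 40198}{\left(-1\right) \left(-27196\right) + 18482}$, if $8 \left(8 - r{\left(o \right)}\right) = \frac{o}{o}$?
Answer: $- \frac{321521}{365424} \approx -0.87986$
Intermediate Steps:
$r{\left(o \right)} = \frac{63}{8}$ ($r{\left(o \right)} = 8 - \frac{o \frac{1}{o}}{8} = 8 - \frac{1}{8} = \frac{63}{8}$)
$\frac{r{\left(-38 \right)} - 40198}{\left(-1\right) \left(-27196\right) + 18482} = \frac{\frac{63}{8} - 40198}{\left(-1\right) \left(-27196\right) + 18482} = - \frac{321521}{8 \left(27196 + 18482\right)} = - \frac{321521}{8 \cdot 45678} = \left(- \frac{321521}{8}\right) \frac{1}{45678} = - \frac{321521}{365424}$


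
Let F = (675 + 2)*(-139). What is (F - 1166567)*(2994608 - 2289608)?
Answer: -888772350000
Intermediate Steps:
F = -94103 (F = 677*(-139) = -94103)
(F - 1166567)*(2994608 - 2289608) = (-94103 - 1166567)*(2994608 - 2289608) = -1260670*705000 = -888772350000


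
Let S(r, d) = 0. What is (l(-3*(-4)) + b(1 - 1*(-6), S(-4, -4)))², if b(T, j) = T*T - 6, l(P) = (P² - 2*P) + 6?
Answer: 28561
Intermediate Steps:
l(P) = 6 + P² - 2*P
b(T, j) = -6 + T² (b(T, j) = T² - 6 = -6 + T²)
(l(-3*(-4)) + b(1 - 1*(-6), S(-4, -4)))² = ((6 + (-3*(-4))² - (-6)*(-4)) + (-6 + (1 - 1*(-6))²))² = ((6 + 12² - 2*12) + (-6 + (1 + 6)²))² = ((6 + 144 - 24) + (-6 + 7²))² = (126 + (-6 + 49))² = (126 + 43)² = 169² = 28561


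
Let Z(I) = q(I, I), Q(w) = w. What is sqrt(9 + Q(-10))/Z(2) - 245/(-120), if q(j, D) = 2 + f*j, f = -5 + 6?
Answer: 49/24 + I/4 ≈ 2.0417 + 0.25*I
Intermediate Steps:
f = 1
q(j, D) = 2 + j (q(j, D) = 2 + 1*j = 2 + j)
Z(I) = 2 + I
sqrt(9 + Q(-10))/Z(2) - 245/(-120) = sqrt(9 - 10)/(2 + 2) - 245/(-120) = sqrt(-1)/4 - 245*(-1/120) = I*(1/4) + 49/24 = I/4 + 49/24 = 49/24 + I/4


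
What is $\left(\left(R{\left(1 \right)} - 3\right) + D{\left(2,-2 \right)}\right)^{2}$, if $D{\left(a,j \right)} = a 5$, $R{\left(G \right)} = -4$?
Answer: $9$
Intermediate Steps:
$D{\left(a,j \right)} = 5 a$
$\left(\left(R{\left(1 \right)} - 3\right) + D{\left(2,-2 \right)}\right)^{2} = \left(\left(-4 - 3\right) + 5 \cdot 2\right)^{2} = \left(\left(-4 - 3\right) + 10\right)^{2} = \left(-7 + 10\right)^{2} = 3^{2} = 9$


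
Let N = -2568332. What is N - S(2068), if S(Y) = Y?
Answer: -2570400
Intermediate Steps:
N - S(2068) = -2568332 - 1*2068 = -2568332 - 2068 = -2570400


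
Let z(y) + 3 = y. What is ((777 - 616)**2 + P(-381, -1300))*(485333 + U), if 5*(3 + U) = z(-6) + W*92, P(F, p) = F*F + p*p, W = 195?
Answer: 4549565696642/5 ≈ 9.0991e+11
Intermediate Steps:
z(y) = -3 + y
P(F, p) = F**2 + p**2
U = 17916/5 (U = -3 + ((-3 - 6) + 195*92)/5 = -3 + (-9 + 17940)/5 = -3 + (1/5)*17931 = -3 + 17931/5 = 17916/5 ≈ 3583.2)
((777 - 616)**2 + P(-381, -1300))*(485333 + U) = ((777 - 616)**2 + ((-381)**2 + (-1300)**2))*(485333 + 17916/5) = (161**2 + (145161 + 1690000))*(2444581/5) = (25921 + 1835161)*(2444581/5) = 1861082*(2444581/5) = 4549565696642/5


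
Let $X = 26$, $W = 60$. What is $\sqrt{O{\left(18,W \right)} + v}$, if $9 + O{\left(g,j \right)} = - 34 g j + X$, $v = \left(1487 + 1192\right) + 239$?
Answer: $i \sqrt{33785} \approx 183.81 i$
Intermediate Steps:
$v = 2918$ ($v = 2679 + 239 = 2918$)
$O{\left(g,j \right)} = 17 - 34 g j$ ($O{\left(g,j \right)} = -9 + \left(- 34 g j + 26\right) = -9 - \left(-26 + 34 g j\right) = 17 - 34 g j$)
$\sqrt{O{\left(18,W \right)} + v} = \sqrt{\left(17 - 612 \cdot 60\right) + 2918} = \sqrt{\left(17 - 36720\right) + 2918} = \sqrt{-36703 + 2918} = \sqrt{-33785} = i \sqrt{33785}$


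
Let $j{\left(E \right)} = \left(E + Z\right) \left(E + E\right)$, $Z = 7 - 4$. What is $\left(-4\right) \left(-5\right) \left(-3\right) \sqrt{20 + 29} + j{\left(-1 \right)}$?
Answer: $-424$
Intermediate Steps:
$Z = 3$ ($Z = 7 - 4 = 3$)
$j{\left(E \right)} = 2 E \left(3 + E\right)$ ($j{\left(E \right)} = \left(E + 3\right) \left(E + E\right) = \left(3 + E\right) 2 E = 2 E \left(3 + E\right)$)
$\left(-4\right) \left(-5\right) \left(-3\right) \sqrt{20 + 29} + j{\left(-1 \right)} = \left(-4\right) \left(-5\right) \left(-3\right) \sqrt{20 + 29} + 2 \left(-1\right) \left(3 - 1\right) = 20 \left(-3\right) \sqrt{49} + 2 \left(-1\right) 2 = \left(-60\right) 7 - 4 = -420 - 4 = -424$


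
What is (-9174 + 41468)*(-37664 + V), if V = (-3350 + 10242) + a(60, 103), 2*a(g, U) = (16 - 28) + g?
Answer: -992975912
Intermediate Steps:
a(g, U) = -6 + g/2 (a(g, U) = ((16 - 28) + g)/2 = (-12 + g)/2 = -6 + g/2)
V = 6916 (V = (-3350 + 10242) + (-6 + (1/2)*60) = 6892 + (-6 + 30) = 6892 + 24 = 6916)
(-9174 + 41468)*(-37664 + V) = (-9174 + 41468)*(-37664 + 6916) = 32294*(-30748) = -992975912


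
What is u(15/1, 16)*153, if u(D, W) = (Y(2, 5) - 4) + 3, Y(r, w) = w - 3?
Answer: 153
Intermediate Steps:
Y(r, w) = -3 + w
u(D, W) = 1 (u(D, W) = ((-3 + 5) - 4) + 3 = (2 - 4) + 3 = -2 + 3 = 1)
u(15/1, 16)*153 = 1*153 = 153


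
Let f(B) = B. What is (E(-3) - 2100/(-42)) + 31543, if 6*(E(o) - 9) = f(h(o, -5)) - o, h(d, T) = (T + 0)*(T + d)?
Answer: 189655/6 ≈ 31609.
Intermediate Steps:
h(d, T) = T*(T + d)
E(o) = 79/6 - o (E(o) = 9 + (-5*(-5 + o) - o)/6 = 9 + ((25 - 5*o) - o)/6 = 9 + (25 - 6*o)/6 = 9 + (25/6 - o) = 79/6 - o)
(E(-3) - 2100/(-42)) + 31543 = ((79/6 - 1*(-3)) - 2100/(-42)) + 31543 = ((79/6 + 3) - 2100*(-1)/42) + 31543 = (97/6 - 84*(-25/42)) + 31543 = (97/6 + 50) + 31543 = 397/6 + 31543 = 189655/6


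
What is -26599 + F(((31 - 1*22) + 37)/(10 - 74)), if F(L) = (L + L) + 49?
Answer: -424823/16 ≈ -26551.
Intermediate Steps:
F(L) = 49 + 2*L (F(L) = 2*L + 49 = 49 + 2*L)
-26599 + F(((31 - 1*22) + 37)/(10 - 74)) = -26599 + (49 + 2*(((31 - 1*22) + 37)/(10 - 74))) = -26599 + (49 + 2*(((31 - 22) + 37)/(-64))) = -26599 + (49 + 2*((9 + 37)*(-1/64))) = -26599 + (49 + 2*(46*(-1/64))) = -26599 + (49 + 2*(-23/32)) = -26599 + (49 - 23/16) = -26599 + 761/16 = -424823/16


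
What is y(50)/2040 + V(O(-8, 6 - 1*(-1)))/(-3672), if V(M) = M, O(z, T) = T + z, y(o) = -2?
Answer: -13/18360 ≈ -0.00070806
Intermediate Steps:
y(50)/2040 + V(O(-8, 6 - 1*(-1)))/(-3672) = -2/2040 + ((6 - 1*(-1)) - 8)/(-3672) = -2*1/2040 + ((6 + 1) - 8)*(-1/3672) = -1/1020 + (7 - 8)*(-1/3672) = -1/1020 - 1*(-1/3672) = -1/1020 + 1/3672 = -13/18360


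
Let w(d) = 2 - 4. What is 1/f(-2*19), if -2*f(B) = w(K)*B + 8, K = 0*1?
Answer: -1/42 ≈ -0.023810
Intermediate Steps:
K = 0
w(d) = -2
f(B) = -4 + B (f(B) = -(-2*B + 8)/2 = -(8 - 2*B)/2 = -4 + B)
1/f(-2*19) = 1/(-4 - 2*19) = 1/(-4 - 38) = 1/(-42) = -1/42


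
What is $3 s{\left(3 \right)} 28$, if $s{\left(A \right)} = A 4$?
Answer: $1008$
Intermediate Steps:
$s{\left(A \right)} = 4 A$
$3 s{\left(3 \right)} 28 = 3 \cdot 4 \cdot 3 \cdot 28 = 3 \cdot 12 \cdot 28 = 36 \cdot 28 = 1008$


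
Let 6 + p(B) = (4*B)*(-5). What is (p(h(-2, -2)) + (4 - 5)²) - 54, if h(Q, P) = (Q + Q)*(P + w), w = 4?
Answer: 101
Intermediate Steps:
h(Q, P) = 2*Q*(4 + P) (h(Q, P) = (Q + Q)*(P + 4) = (2*Q)*(4 + P) = 2*Q*(4 + P))
p(B) = -6 - 20*B (p(B) = -6 + (4*B)*(-5) = -6 - 20*B)
(p(h(-2, -2)) + (4 - 5)²) - 54 = ((-6 - 40*(-2)*(4 - 2)) + (4 - 5)²) - 54 = ((-6 - 40*(-2)*2) + (-1)²) - 54 = ((-6 - 20*(-8)) + 1) - 54 = ((-6 + 160) + 1) - 54 = (154 + 1) - 54 = 155 - 54 = 101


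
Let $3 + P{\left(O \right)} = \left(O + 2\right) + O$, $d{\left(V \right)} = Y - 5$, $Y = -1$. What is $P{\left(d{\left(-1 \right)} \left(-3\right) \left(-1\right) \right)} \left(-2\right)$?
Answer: $74$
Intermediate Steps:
$d{\left(V \right)} = -6$ ($d{\left(V \right)} = -1 - 5 = -6$)
$P{\left(O \right)} = -1 + 2 O$ ($P{\left(O \right)} = -3 + \left(\left(O + 2\right) + O\right) = -3 + \left(\left(2 + O\right) + O\right) = -3 + \left(2 + 2 O\right) = -1 + 2 O$)
$P{\left(d{\left(-1 \right)} \left(-3\right) \left(-1\right) \right)} \left(-2\right) = \left(-1 + 2 \left(-6\right) \left(-3\right) \left(-1\right)\right) \left(-2\right) = \left(-1 + 2 \cdot 18 \left(-1\right)\right) \left(-2\right) = \left(-1 + 2 \left(-18\right)\right) \left(-2\right) = \left(-1 - 36\right) \left(-2\right) = \left(-37\right) \left(-2\right) = 74$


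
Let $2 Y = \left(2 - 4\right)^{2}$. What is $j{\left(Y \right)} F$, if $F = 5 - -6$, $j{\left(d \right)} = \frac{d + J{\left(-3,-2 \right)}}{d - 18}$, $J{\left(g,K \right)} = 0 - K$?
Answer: $- \frac{11}{4} \approx -2.75$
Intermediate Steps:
$Y = 2$ ($Y = \frac{\left(2 - 4\right)^{2}}{2} = \frac{\left(-2\right)^{2}}{2} = \frac{1}{2} \cdot 4 = 2$)
$J{\left(g,K \right)} = - K$
$j{\left(d \right)} = \frac{2 + d}{-18 + d}$ ($j{\left(d \right)} = \frac{d - -2}{d - 18} = \frac{d + 2}{-18 + d} = \frac{2 + d}{-18 + d}$)
$F = 11$ ($F = 5 + 6 = 11$)
$j{\left(Y \right)} F = \frac{2 + 2}{-18 + 2} \cdot 11 = \frac{1}{-16} \cdot 4 \cdot 11 = \left(- \frac{1}{16}\right) 4 \cdot 11 = \left(- \frac{1}{4}\right) 11 = - \frac{11}{4}$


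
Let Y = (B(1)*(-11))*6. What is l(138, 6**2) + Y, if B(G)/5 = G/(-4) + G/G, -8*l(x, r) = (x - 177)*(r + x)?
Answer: 2403/4 ≈ 600.75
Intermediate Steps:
l(x, r) = -(-177 + x)*(r + x)/8 (l(x, r) = -(x - 177)*(r + x)/8 = -(-177 + x)*(r + x)/8)
B(G) = 5 - 5*G/4 (B(G) = 5*(G/(-4) + G/G) = 5*(G*(-1/4) + 1) = 5*(-G/4 + 1) = 5*(1 - G/4) = 5 - 5*G/4)
Y = -495/2 (Y = ((5 - 5/4*1)*(-11))*6 = ((5 - 5/4)*(-11))*6 = ((15/4)*(-11))*6 = -165/4*6 = -495/2 ≈ -247.50)
l(138, 6**2) + Y = (-1/8*138**2 + (177/8)*6**2 + (177/8)*138 - 1/8*6**2*138) - 495/2 = (-1/8*19044 + (177/8)*36 + 12213/4 - 1/8*36*138) - 495/2 = (-4761/2 + 1593/2 + 12213/4 - 621) - 495/2 = 3393/4 - 495/2 = 2403/4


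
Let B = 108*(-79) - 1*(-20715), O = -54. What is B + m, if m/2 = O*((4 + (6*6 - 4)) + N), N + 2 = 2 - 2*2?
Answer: 8727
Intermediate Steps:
B = 12183 (B = -8532 + 20715 = 12183)
N = -4 (N = -2 + (2 - 2*2) = -2 + (2 - 4) = -2 - 2 = -4)
m = -3456 (m = 2*(-54*((4 + (6*6 - 4)) - 4)) = 2*(-54*((4 + (36 - 4)) - 4)) = 2*(-54*((4 + 32) - 4)) = 2*(-54*(36 - 4)) = 2*(-54*32) = 2*(-1728) = -3456)
B + m = 12183 - 3456 = 8727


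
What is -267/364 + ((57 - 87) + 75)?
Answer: 16113/364 ≈ 44.266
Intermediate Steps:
-267/364 + ((57 - 87) + 75) = -267*1/364 + (-30 + 75) = -267/364 + 45 = 16113/364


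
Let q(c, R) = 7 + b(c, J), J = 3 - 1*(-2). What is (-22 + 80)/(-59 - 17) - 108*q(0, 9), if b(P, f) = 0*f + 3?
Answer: -41069/38 ≈ -1080.8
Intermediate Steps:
J = 5 (J = 3 + 2 = 5)
b(P, f) = 3 (b(P, f) = 0 + 3 = 3)
q(c, R) = 10 (q(c, R) = 7 + 3 = 10)
(-22 + 80)/(-59 - 17) - 108*q(0, 9) = (-22 + 80)/(-59 - 17) - 108*10 = 58/(-76) - 1080 = 58*(-1/76) - 1080 = -29/38 - 1080 = -41069/38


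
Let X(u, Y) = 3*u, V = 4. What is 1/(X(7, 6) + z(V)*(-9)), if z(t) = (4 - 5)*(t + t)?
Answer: 1/93 ≈ 0.010753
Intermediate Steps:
z(t) = -2*t
1/(X(7, 6) + z(V)*(-9)) = 1/(3*7 - 2*4*(-9)) = 1/(21 - 8*(-9)) = 1/(21 + 72) = 1/93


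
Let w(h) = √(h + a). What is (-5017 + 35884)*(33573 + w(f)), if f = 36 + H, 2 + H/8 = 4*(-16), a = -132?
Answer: 1036297791 + 123468*I*√39 ≈ 1.0363e+9 + 7.7106e+5*I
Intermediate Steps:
H = -528 (H = -16 + 8*(4*(-16)) = -16 + 8*(-64) = -16 - 512 = -528)
f = -492 (f = 36 - 528 = -492)
w(h) = √(-132 + h) (w(h) = √(h - 132) = √(-132 + h))
(-5017 + 35884)*(33573 + w(f)) = (-5017 + 35884)*(33573 + √(-132 - 492)) = 30867*(33573 + √(-624)) = 30867*(33573 + 4*I*√39) = 1036297791 + 123468*I*√39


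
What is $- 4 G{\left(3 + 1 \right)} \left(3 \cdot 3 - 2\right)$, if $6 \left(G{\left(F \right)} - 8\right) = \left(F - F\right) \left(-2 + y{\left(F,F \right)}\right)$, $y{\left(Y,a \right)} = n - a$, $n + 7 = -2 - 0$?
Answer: $-224$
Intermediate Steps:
$n = -9$ ($n = -7 - 2 = -9$)
$y{\left(Y,a \right)} = -9 - a$
$G{\left(F \right)} = 8$ ($G{\left(F \right)} = 8 + \frac{\left(F - F\right) \left(-2 - \left(9 + F\right)\right)}{6} = 8 + \frac{0 \left(-11 - F\right)}{6} = 8 + \frac{1}{6} \cdot 0 = 8 + 0 = 8$)
$- 4 G{\left(3 + 1 \right)} \left(3 \cdot 3 - 2\right) = \left(-4\right) 8 \left(3 \cdot 3 - 2\right) = - 32 \left(9 - 2\right) = \left(-32\right) 7 = -224$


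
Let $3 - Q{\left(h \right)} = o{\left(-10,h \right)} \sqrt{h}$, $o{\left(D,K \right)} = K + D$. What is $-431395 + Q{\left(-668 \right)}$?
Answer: $-431392 + 1356 i \sqrt{167} \approx -4.3139 \cdot 10^{5} + 17523.0 i$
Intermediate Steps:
$o{\left(D,K \right)} = D + K$
$Q{\left(h \right)} = 3 - \sqrt{h} \left(-10 + h\right)$ ($Q{\left(h \right)} = 3 - \left(-10 + h\right) \sqrt{h} = 3 - \sqrt{h} \left(-10 + h\right)$)
$-431395 + Q{\left(-668 \right)} = -431395 + \left(3 + \sqrt{-668} \left(10 - -668\right)\right) = -431395 + \left(3 + 2 i \sqrt{167} \left(10 + 668\right)\right) = -431395 + \left(3 + 2 i \sqrt{167} \cdot 678\right) = -431395 + \left(3 + 1356 i \sqrt{167}\right) = -431392 + 1356 i \sqrt{167}$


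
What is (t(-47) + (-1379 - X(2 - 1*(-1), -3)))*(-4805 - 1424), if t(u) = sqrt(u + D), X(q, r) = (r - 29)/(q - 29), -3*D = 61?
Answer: 111766947/13 - 6229*I*sqrt(606)/3 ≈ 8.5975e+6 - 51113.0*I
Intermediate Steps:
D = -61/3 (D = -1/3*61 = -61/3 ≈ -20.333)
X(q, r) = (-29 + r)/(-29 + q)
t(u) = sqrt(-61/3 + u) (t(u) = sqrt(u - 61/3) = sqrt(-61/3 + u))
(t(-47) + (-1379 - X(2 - 1*(-1), -3)))*(-4805 - 1424) = (sqrt(-183 + 9*(-47))/3 + (-1379 - (-29 - 3)/(-29 + (2 - 1*(-1)))))*(-4805 - 1424) = (sqrt(-183 - 423)/3 + (-1379 - (-32)/(-29 + (2 + 1))))*(-6229) = (sqrt(-606)/3 + (-1379 - (-32)/(-29 + 3)))*(-6229) = ((I*sqrt(606))/3 + (-1379 - (-32)/(-26)))*(-6229) = (I*sqrt(606)/3 + (-1379 - (-1)*(-32)/26))*(-6229) = (I*sqrt(606)/3 + (-1379 - 1*16/13))*(-6229) = (I*sqrt(606)/3 + (-1379 - 16/13))*(-6229) = (I*sqrt(606)/3 - 17943/13)*(-6229) = (-17943/13 + I*sqrt(606)/3)*(-6229) = 111766947/13 - 6229*I*sqrt(606)/3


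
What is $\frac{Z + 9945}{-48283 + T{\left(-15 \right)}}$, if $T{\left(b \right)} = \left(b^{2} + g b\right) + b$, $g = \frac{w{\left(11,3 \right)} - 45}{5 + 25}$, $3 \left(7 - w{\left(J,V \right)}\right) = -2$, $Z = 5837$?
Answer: $- \frac{47346}{144163} \approx -0.32842$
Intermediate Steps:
$w{\left(J,V \right)} = \frac{23}{3}$ ($w{\left(J,V \right)} = 7 - - \frac{2}{3} = 7 + \frac{2}{3} = \frac{23}{3}$)
$g = - \frac{56}{45}$ ($g = \frac{\frac{23}{3} - 45}{5 + 25} = - \frac{112}{3 \cdot 30} = \left(- \frac{112}{3}\right) \frac{1}{30} = - \frac{56}{45} \approx -1.2444$)
$T{\left(b \right)} = b^{2} - \frac{11 b}{45}$ ($T{\left(b \right)} = \left(b^{2} - \frac{56 b}{45}\right) + b = b^{2} - \frac{11 b}{45}$)
$\frac{Z + 9945}{-48283 + T{\left(-15 \right)}} = \frac{5837 + 9945}{-48283 + \frac{1}{45} \left(-15\right) \left(-11 + 45 \left(-15\right)\right)} = \frac{15782}{-48283 + \frac{1}{45} \left(-15\right) \left(-11 - 675\right)} = \frac{15782}{-48283 + \frac{1}{45} \left(-15\right) \left(-686\right)} = \frac{15782}{-48283 + \frac{686}{3}} = \frac{15782}{- \frac{144163}{3}} = 15782 \left(- \frac{3}{144163}\right) = - \frac{47346}{144163}$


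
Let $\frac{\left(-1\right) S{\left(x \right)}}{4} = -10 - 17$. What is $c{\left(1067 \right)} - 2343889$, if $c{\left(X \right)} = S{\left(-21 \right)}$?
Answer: $-2343781$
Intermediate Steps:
$S{\left(x \right)} = 108$ ($S{\left(x \right)} = - 4 \left(-10 - 17\right) = \left(-4\right) \left(-27\right) = 108$)
$c{\left(X \right)} = 108$
$c{\left(1067 \right)} - 2343889 = 108 - 2343889 = -2343781$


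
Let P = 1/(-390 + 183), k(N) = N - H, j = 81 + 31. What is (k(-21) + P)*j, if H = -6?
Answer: -347872/207 ≈ -1680.5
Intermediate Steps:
j = 112
k(N) = 6 + N (k(N) = N - 1*(-6) = N + 6 = 6 + N)
P = -1/207 (P = 1/(-207) = -1/207 ≈ -0.0048309)
(k(-21) + P)*j = ((6 - 21) - 1/207)*112 = (-15 - 1/207)*112 = -3106/207*112 = -347872/207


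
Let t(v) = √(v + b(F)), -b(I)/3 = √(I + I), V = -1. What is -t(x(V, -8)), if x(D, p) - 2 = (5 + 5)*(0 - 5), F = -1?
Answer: -√(-48 - 3*I*√2) ≈ -0.30589 + 6.935*I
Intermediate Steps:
x(D, p) = -48 (x(D, p) = 2 + (5 + 5)*(0 - 5) = 2 + 10*(-5) = 2 - 50 = -48)
b(I) = -3*√2*√I (b(I) = -3*√(I + I) = -3*√2*√I)
t(v) = √(v - 3*I*√2) (t(v) = √(v - 3*√2*√(-1)) = √(v - 3*√2*I) = √(v - 3*I*√2))
-t(x(V, -8)) = -√(-48 - 3*I*√2)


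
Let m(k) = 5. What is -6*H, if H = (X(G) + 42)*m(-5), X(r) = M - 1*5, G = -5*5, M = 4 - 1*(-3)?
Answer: -1320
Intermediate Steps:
M = 7 (M = 4 + 3 = 7)
G = -25
X(r) = 2 (X(r) = 7 - 1*5 = 7 - 5 = 2)
H = 220 (H = (2 + 42)*5 = 44*5 = 220)
-6*H = -6*220 = -1320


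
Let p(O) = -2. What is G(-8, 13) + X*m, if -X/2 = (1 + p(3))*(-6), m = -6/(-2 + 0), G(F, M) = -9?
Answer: -45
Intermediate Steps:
m = 3 (m = -6/(-2) = -1/2*(-6) = 3)
X = -12 (X = -2*(1 - 2)*(-6) = -(-2)*(-6) = -2*6 = -12)
G(-8, 13) + X*m = -9 - 12*3 = -9 - 36 = -45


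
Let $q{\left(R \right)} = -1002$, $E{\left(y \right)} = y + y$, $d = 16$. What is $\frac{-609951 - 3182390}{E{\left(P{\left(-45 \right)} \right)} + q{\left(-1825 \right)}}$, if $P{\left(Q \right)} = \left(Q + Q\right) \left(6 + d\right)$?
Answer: $\frac{3792341}{4962} \approx 764.28$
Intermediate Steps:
$P{\left(Q \right)} = 44 Q$ ($P{\left(Q \right)} = \left(Q + Q\right) \left(6 + 16\right) = 2 Q 22 = 44 Q$)
$E{\left(y \right)} = 2 y$
$\frac{-609951 - 3182390}{E{\left(P{\left(-45 \right)} \right)} + q{\left(-1825 \right)}} = \frac{-609951 - 3182390}{2 \cdot 44 \left(-45\right) - 1002} = - \frac{3792341}{2 \left(-1980\right) - 1002} = - \frac{3792341}{-3960 - 1002} = - \frac{3792341}{-4962} = \left(-3792341\right) \left(- \frac{1}{4962}\right) = \frac{3792341}{4962}$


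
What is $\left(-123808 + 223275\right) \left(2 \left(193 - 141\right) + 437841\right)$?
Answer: $43561075315$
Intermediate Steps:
$\left(-123808 + 223275\right) \left(2 \left(193 - 141\right) + 437841\right) = 99467 \left(2 \cdot 52 + 437841\right) = 99467 \left(104 + 437841\right) = 99467 \cdot 437945 = 43561075315$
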